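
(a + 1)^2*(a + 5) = a^3 + 7*a^2 + 11*a + 5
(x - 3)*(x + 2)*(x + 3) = x^3 + 2*x^2 - 9*x - 18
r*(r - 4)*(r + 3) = r^3 - r^2 - 12*r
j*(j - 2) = j^2 - 2*j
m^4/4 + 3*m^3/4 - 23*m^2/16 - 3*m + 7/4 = (m/4 + 1/2)*(m - 2)*(m - 1/2)*(m + 7/2)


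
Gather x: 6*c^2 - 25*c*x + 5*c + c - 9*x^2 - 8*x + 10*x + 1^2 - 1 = 6*c^2 + 6*c - 9*x^2 + x*(2 - 25*c)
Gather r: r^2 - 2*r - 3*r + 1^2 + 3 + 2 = r^2 - 5*r + 6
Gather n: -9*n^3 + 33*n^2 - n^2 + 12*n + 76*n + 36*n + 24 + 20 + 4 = -9*n^3 + 32*n^2 + 124*n + 48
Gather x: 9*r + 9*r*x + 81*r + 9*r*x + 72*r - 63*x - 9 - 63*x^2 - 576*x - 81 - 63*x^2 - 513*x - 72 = 162*r - 126*x^2 + x*(18*r - 1152) - 162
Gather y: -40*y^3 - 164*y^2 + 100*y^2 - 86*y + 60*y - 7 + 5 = -40*y^3 - 64*y^2 - 26*y - 2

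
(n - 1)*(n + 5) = n^2 + 4*n - 5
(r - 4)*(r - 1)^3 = r^4 - 7*r^3 + 15*r^2 - 13*r + 4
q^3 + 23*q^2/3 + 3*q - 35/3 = (q - 1)*(q + 5/3)*(q + 7)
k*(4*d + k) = 4*d*k + k^2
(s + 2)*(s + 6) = s^2 + 8*s + 12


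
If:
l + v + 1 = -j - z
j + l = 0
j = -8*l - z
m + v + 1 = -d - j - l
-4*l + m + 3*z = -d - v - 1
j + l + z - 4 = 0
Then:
No Solution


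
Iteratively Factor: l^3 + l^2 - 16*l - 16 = (l + 4)*(l^2 - 3*l - 4) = (l - 4)*(l + 4)*(l + 1)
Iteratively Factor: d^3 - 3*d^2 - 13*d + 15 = (d - 1)*(d^2 - 2*d - 15) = (d - 1)*(d + 3)*(d - 5)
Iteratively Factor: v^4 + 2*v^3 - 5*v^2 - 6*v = (v)*(v^3 + 2*v^2 - 5*v - 6) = v*(v + 1)*(v^2 + v - 6) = v*(v + 1)*(v + 3)*(v - 2)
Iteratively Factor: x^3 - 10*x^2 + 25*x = (x)*(x^2 - 10*x + 25) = x*(x - 5)*(x - 5)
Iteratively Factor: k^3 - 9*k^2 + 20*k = (k)*(k^2 - 9*k + 20) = k*(k - 4)*(k - 5)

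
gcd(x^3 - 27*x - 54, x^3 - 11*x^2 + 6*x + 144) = x^2 - 3*x - 18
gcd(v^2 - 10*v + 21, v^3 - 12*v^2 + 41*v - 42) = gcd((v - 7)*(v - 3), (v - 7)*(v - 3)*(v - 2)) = v^2 - 10*v + 21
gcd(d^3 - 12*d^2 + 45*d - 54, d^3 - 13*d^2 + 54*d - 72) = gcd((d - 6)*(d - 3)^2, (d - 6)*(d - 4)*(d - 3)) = d^2 - 9*d + 18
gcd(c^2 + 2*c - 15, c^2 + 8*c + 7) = 1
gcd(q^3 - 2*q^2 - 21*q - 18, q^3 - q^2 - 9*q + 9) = q + 3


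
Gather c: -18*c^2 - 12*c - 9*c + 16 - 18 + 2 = -18*c^2 - 21*c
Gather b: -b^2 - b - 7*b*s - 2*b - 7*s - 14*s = -b^2 + b*(-7*s - 3) - 21*s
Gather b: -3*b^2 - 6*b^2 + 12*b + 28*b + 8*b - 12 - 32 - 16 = -9*b^2 + 48*b - 60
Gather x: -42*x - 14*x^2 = -14*x^2 - 42*x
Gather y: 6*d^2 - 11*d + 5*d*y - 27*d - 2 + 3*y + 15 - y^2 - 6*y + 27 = 6*d^2 - 38*d - y^2 + y*(5*d - 3) + 40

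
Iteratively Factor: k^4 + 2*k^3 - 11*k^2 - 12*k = (k - 3)*(k^3 + 5*k^2 + 4*k) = k*(k - 3)*(k^2 + 5*k + 4) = k*(k - 3)*(k + 4)*(k + 1)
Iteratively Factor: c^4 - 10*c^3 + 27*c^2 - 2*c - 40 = (c - 2)*(c^3 - 8*c^2 + 11*c + 20) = (c - 2)*(c + 1)*(c^2 - 9*c + 20) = (c - 4)*(c - 2)*(c + 1)*(c - 5)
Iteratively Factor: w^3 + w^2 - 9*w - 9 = (w + 3)*(w^2 - 2*w - 3) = (w - 3)*(w + 3)*(w + 1)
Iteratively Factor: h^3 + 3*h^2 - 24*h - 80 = (h + 4)*(h^2 - h - 20) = (h + 4)^2*(h - 5)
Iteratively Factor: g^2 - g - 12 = (g - 4)*(g + 3)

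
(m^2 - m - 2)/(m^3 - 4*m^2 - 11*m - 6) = (m - 2)/(m^2 - 5*m - 6)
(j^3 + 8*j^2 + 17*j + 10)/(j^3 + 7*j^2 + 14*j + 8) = (j + 5)/(j + 4)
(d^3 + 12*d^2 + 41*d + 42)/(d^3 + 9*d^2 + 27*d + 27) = (d^2 + 9*d + 14)/(d^2 + 6*d + 9)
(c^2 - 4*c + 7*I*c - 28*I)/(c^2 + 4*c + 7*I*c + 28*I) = (c - 4)/(c + 4)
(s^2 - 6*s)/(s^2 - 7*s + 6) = s/(s - 1)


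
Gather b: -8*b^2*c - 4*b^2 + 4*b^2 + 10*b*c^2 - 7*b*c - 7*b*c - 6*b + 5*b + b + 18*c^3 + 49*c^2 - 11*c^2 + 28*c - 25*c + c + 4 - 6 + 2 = -8*b^2*c + b*(10*c^2 - 14*c) + 18*c^3 + 38*c^2 + 4*c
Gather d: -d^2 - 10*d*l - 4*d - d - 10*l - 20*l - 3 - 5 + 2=-d^2 + d*(-10*l - 5) - 30*l - 6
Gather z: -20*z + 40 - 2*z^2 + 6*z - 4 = -2*z^2 - 14*z + 36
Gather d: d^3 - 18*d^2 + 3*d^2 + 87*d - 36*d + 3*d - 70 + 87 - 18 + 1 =d^3 - 15*d^2 + 54*d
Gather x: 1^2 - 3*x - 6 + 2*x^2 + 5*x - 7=2*x^2 + 2*x - 12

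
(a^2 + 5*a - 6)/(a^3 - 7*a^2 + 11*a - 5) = (a + 6)/(a^2 - 6*a + 5)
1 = 1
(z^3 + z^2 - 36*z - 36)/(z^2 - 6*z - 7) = (z^2 - 36)/(z - 7)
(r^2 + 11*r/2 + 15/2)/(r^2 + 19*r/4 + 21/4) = 2*(2*r + 5)/(4*r + 7)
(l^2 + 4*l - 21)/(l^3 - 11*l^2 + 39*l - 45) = (l + 7)/(l^2 - 8*l + 15)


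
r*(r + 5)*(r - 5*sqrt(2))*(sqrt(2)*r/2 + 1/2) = sqrt(2)*r^4/2 - 9*r^3/2 + 5*sqrt(2)*r^3/2 - 45*r^2/2 - 5*sqrt(2)*r^2/2 - 25*sqrt(2)*r/2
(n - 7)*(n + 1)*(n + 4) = n^3 - 2*n^2 - 31*n - 28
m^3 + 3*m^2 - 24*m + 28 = (m - 2)^2*(m + 7)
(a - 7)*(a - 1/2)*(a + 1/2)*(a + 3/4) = a^4 - 25*a^3/4 - 11*a^2/2 + 25*a/16 + 21/16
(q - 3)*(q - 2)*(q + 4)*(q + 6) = q^4 + 5*q^3 - 20*q^2 - 60*q + 144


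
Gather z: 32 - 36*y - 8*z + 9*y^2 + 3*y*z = 9*y^2 - 36*y + z*(3*y - 8) + 32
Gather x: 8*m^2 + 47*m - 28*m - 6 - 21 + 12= 8*m^2 + 19*m - 15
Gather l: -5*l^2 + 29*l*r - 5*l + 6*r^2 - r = -5*l^2 + l*(29*r - 5) + 6*r^2 - r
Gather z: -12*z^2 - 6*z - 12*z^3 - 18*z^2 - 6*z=-12*z^3 - 30*z^2 - 12*z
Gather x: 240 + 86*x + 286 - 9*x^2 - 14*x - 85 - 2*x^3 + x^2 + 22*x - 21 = -2*x^3 - 8*x^2 + 94*x + 420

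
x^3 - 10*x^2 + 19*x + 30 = (x - 6)*(x - 5)*(x + 1)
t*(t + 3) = t^2 + 3*t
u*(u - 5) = u^2 - 5*u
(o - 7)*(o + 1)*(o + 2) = o^3 - 4*o^2 - 19*o - 14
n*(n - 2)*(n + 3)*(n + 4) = n^4 + 5*n^3 - 2*n^2 - 24*n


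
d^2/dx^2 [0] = 0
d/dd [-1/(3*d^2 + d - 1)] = (6*d + 1)/(3*d^2 + d - 1)^2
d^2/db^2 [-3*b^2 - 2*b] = -6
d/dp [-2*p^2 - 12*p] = -4*p - 12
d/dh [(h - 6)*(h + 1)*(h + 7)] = 3*h^2 + 4*h - 41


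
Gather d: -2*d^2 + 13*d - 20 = -2*d^2 + 13*d - 20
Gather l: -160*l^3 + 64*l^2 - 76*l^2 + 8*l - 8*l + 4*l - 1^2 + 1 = -160*l^3 - 12*l^2 + 4*l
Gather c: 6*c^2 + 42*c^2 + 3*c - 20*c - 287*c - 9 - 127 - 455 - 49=48*c^2 - 304*c - 640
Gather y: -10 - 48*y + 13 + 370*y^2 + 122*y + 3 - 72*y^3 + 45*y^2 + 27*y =-72*y^3 + 415*y^2 + 101*y + 6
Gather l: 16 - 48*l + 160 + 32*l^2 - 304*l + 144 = 32*l^2 - 352*l + 320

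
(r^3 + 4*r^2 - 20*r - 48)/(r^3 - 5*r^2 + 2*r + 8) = (r^2 + 8*r + 12)/(r^2 - r - 2)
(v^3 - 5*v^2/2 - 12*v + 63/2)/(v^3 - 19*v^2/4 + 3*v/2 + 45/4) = 2*(2*v + 7)/(4*v + 5)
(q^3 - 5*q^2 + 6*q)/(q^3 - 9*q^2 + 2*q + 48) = q*(q - 2)/(q^2 - 6*q - 16)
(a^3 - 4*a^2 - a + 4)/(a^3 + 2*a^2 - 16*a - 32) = (a^2 - 1)/(a^2 + 6*a + 8)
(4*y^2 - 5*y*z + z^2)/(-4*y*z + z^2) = (-y + z)/z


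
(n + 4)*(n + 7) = n^2 + 11*n + 28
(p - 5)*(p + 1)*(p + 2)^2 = p^4 - 17*p^2 - 36*p - 20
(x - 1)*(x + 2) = x^2 + x - 2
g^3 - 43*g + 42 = (g - 6)*(g - 1)*(g + 7)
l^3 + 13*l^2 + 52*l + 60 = (l + 2)*(l + 5)*(l + 6)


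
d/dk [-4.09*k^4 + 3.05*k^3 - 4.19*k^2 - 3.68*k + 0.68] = -16.36*k^3 + 9.15*k^2 - 8.38*k - 3.68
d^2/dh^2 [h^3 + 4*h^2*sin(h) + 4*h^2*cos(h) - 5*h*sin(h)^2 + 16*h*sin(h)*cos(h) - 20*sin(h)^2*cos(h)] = -4*sqrt(2)*h^2*sin(h + pi/4) - 32*h*sin(2*h) - 10*h*cos(2*h) + 16*sqrt(2)*h*cos(h + pi/4) + 6*h + 8*sin(h) - 10*sin(2*h) + 13*cos(h) + 32*cos(2*h) - 45*cos(3*h)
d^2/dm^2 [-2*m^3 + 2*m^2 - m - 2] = 4 - 12*m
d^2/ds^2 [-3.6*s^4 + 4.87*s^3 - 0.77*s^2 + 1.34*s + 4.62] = -43.2*s^2 + 29.22*s - 1.54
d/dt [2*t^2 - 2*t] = 4*t - 2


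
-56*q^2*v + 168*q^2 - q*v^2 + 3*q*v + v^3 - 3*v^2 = (-8*q + v)*(7*q + v)*(v - 3)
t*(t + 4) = t^2 + 4*t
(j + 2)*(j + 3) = j^2 + 5*j + 6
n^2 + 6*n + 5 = (n + 1)*(n + 5)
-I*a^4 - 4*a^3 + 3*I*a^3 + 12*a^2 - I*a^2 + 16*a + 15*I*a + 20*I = (a - 4)*(a - 5*I)*(a + I)*(-I*a - I)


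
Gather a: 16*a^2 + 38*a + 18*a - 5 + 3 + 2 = 16*a^2 + 56*a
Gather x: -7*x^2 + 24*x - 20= -7*x^2 + 24*x - 20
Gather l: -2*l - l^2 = -l^2 - 2*l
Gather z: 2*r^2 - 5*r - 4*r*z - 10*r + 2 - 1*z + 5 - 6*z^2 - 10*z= 2*r^2 - 15*r - 6*z^2 + z*(-4*r - 11) + 7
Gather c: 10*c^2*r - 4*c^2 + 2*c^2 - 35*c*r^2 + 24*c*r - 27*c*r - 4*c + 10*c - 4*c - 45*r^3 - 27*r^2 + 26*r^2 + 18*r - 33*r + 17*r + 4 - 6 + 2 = c^2*(10*r - 2) + c*(-35*r^2 - 3*r + 2) - 45*r^3 - r^2 + 2*r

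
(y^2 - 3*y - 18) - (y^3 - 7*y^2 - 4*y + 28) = -y^3 + 8*y^2 + y - 46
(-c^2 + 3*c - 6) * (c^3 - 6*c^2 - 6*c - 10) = -c^5 + 9*c^4 - 18*c^3 + 28*c^2 + 6*c + 60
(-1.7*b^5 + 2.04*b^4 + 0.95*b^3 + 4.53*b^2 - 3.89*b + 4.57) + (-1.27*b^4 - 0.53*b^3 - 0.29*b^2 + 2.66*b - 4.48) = -1.7*b^5 + 0.77*b^4 + 0.42*b^3 + 4.24*b^2 - 1.23*b + 0.0899999999999999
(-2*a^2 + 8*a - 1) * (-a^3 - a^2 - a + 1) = 2*a^5 - 6*a^4 - 5*a^3 - 9*a^2 + 9*a - 1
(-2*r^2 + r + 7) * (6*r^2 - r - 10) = -12*r^4 + 8*r^3 + 61*r^2 - 17*r - 70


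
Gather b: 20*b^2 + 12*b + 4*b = 20*b^2 + 16*b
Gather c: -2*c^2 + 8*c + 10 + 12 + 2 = -2*c^2 + 8*c + 24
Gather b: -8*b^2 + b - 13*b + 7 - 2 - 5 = -8*b^2 - 12*b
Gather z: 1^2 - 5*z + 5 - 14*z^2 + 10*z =-14*z^2 + 5*z + 6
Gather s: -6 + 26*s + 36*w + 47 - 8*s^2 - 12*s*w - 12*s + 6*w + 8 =-8*s^2 + s*(14 - 12*w) + 42*w + 49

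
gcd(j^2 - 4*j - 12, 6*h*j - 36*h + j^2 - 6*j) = j - 6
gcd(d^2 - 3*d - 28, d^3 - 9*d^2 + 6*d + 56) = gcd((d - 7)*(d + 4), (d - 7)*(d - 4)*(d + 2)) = d - 7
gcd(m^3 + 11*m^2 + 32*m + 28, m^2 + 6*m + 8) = m + 2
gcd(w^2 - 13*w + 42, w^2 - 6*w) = w - 6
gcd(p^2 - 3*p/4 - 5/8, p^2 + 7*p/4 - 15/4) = p - 5/4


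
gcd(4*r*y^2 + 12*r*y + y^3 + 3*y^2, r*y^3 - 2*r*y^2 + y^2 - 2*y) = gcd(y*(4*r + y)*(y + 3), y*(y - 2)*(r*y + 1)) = y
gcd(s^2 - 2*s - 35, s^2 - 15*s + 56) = s - 7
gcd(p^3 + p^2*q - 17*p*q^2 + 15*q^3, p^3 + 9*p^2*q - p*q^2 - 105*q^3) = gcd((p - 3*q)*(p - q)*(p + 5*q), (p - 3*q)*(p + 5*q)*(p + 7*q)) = p^2 + 2*p*q - 15*q^2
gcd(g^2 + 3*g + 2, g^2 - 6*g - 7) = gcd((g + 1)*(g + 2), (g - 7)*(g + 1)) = g + 1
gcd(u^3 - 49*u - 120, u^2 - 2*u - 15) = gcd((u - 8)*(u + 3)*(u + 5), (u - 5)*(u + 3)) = u + 3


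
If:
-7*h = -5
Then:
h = 5/7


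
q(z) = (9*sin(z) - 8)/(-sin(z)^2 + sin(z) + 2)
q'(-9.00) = -15.46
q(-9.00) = -8.26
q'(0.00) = 6.50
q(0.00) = -4.00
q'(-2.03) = -234.22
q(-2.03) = -53.55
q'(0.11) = 5.50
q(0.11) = -3.34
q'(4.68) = -667107.52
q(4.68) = -10803.30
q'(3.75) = -25.75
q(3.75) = -11.93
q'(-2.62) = -19.98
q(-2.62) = -9.96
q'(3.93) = -47.57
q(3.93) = -18.26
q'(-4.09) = -2.38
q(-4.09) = -0.32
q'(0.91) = 2.48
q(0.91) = -0.41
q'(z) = (2*sin(z)*cos(z) - cos(z))*(9*sin(z) - 8)/(-sin(z)^2 + sin(z) + 2)^2 + 9*cos(z)/(-sin(z)^2 + sin(z) + 2) = (9*sin(z)^2 - 16*sin(z) + 26)*cos(z)/(sin(z) + cos(z)^2 + 1)^2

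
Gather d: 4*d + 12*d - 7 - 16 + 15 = 16*d - 8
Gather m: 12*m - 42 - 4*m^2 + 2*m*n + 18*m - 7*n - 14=-4*m^2 + m*(2*n + 30) - 7*n - 56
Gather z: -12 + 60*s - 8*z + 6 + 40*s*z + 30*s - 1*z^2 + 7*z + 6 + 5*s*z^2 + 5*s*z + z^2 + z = 5*s*z^2 + 45*s*z + 90*s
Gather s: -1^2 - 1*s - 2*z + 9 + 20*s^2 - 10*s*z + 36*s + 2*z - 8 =20*s^2 + s*(35 - 10*z)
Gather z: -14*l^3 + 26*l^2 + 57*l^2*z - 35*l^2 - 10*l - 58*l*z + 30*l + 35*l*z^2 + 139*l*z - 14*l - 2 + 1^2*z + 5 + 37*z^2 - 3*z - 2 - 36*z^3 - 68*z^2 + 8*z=-14*l^3 - 9*l^2 + 6*l - 36*z^3 + z^2*(35*l - 31) + z*(57*l^2 + 81*l + 6) + 1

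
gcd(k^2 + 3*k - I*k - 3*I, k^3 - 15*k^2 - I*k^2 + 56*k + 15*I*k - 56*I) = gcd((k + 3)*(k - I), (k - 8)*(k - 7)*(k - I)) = k - I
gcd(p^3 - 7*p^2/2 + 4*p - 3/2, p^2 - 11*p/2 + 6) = p - 3/2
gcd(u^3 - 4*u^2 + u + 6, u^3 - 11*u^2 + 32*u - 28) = u - 2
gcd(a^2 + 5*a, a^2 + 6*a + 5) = a + 5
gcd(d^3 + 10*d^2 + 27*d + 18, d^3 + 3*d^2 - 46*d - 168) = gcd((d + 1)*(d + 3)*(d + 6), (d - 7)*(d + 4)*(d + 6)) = d + 6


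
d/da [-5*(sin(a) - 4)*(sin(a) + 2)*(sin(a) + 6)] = 5*(-3*sin(a)^2 - 8*sin(a) + 20)*cos(a)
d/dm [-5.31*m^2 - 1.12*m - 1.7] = -10.62*m - 1.12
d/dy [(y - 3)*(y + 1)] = 2*y - 2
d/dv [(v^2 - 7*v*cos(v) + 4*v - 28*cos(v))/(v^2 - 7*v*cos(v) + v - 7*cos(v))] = -3/(v^2 + 2*v + 1)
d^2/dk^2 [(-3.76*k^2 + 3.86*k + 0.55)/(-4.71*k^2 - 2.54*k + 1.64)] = (-261.22602*k^3 + 101.054934*k^2 - 218.376324*k - 27.52624)/(104.487111*k^6 + 169.042842*k^5 - 17.984664*k^4 - 101.332792*k^3 + 6.262176*k^2 + 20.494752*k - 4.410944)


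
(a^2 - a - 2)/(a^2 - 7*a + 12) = (a^2 - a - 2)/(a^2 - 7*a + 12)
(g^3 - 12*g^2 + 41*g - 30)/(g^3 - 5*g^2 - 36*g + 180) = (g - 1)/(g + 6)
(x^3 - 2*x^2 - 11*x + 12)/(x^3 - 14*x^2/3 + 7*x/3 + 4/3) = 3*(x + 3)/(3*x + 1)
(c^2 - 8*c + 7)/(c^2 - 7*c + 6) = (c - 7)/(c - 6)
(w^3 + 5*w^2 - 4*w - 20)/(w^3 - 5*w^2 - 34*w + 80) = (w + 2)/(w - 8)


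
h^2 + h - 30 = (h - 5)*(h + 6)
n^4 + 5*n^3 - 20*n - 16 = (n - 2)*(n + 1)*(n + 2)*(n + 4)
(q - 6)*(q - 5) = q^2 - 11*q + 30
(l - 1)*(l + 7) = l^2 + 6*l - 7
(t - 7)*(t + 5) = t^2 - 2*t - 35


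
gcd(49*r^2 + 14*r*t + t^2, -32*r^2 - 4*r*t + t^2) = 1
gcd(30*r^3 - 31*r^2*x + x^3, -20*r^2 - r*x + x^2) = -5*r + x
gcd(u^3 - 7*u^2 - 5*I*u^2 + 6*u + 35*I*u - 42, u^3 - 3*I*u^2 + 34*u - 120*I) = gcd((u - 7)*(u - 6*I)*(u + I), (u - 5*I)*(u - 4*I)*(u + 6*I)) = 1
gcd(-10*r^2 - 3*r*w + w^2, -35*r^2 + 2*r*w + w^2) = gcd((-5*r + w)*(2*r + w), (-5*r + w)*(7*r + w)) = 5*r - w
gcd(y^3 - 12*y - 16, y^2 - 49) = 1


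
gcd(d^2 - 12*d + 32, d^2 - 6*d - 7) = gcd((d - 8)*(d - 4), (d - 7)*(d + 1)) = 1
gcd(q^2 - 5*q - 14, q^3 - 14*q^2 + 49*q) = q - 7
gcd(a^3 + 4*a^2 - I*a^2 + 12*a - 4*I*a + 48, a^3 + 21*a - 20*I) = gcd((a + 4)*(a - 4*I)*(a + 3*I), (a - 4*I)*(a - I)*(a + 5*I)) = a - 4*I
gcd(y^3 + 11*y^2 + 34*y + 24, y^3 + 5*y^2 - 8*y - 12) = y^2 + 7*y + 6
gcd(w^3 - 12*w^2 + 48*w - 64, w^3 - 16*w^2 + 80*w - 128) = w^2 - 8*w + 16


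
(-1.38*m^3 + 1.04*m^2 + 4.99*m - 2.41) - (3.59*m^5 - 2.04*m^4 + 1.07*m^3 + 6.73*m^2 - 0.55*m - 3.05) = -3.59*m^5 + 2.04*m^4 - 2.45*m^3 - 5.69*m^2 + 5.54*m + 0.64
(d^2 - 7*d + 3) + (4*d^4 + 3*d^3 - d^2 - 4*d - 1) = 4*d^4 + 3*d^3 - 11*d + 2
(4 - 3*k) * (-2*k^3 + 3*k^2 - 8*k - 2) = 6*k^4 - 17*k^3 + 36*k^2 - 26*k - 8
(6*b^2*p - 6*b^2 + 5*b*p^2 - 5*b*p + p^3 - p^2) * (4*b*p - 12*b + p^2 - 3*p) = 24*b^3*p^2 - 96*b^3*p + 72*b^3 + 26*b^2*p^3 - 104*b^2*p^2 + 78*b^2*p + 9*b*p^4 - 36*b*p^3 + 27*b*p^2 + p^5 - 4*p^4 + 3*p^3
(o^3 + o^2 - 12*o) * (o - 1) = o^4 - 13*o^2 + 12*o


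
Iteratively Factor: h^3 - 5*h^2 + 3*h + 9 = (h - 3)*(h^2 - 2*h - 3) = (h - 3)*(h + 1)*(h - 3)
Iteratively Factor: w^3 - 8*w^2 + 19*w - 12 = (w - 3)*(w^2 - 5*w + 4) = (w - 3)*(w - 1)*(w - 4)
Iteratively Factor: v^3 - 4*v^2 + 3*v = (v - 1)*(v^2 - 3*v) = v*(v - 1)*(v - 3)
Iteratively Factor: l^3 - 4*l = (l - 2)*(l^2 + 2*l) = (l - 2)*(l + 2)*(l)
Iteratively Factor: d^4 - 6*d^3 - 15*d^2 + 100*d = (d)*(d^3 - 6*d^2 - 15*d + 100) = d*(d - 5)*(d^2 - d - 20) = d*(d - 5)*(d + 4)*(d - 5)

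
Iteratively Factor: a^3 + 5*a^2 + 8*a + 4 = (a + 2)*(a^2 + 3*a + 2) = (a + 2)^2*(a + 1)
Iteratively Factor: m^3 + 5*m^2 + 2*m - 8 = (m + 4)*(m^2 + m - 2) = (m + 2)*(m + 4)*(m - 1)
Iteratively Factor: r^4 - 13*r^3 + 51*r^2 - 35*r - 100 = (r + 1)*(r^3 - 14*r^2 + 65*r - 100) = (r - 5)*(r + 1)*(r^2 - 9*r + 20) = (r - 5)^2*(r + 1)*(r - 4)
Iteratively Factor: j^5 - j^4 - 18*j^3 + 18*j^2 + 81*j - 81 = (j + 3)*(j^4 - 4*j^3 - 6*j^2 + 36*j - 27) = (j - 3)*(j + 3)*(j^3 - j^2 - 9*j + 9) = (j - 3)*(j + 3)^2*(j^2 - 4*j + 3) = (j - 3)^2*(j + 3)^2*(j - 1)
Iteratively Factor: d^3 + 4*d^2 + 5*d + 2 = (d + 1)*(d^2 + 3*d + 2) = (d + 1)*(d + 2)*(d + 1)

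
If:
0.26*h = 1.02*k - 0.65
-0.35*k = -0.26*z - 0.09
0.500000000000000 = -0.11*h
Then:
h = -4.55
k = -0.52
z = -1.05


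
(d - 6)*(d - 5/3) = d^2 - 23*d/3 + 10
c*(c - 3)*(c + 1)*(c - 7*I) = c^4 - 2*c^3 - 7*I*c^3 - 3*c^2 + 14*I*c^2 + 21*I*c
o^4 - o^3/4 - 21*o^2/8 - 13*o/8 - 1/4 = (o - 2)*(o + 1/4)*(o + 1/2)*(o + 1)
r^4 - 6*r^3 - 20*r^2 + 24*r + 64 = (r - 8)*(r - 2)*(r + 2)^2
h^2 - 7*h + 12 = (h - 4)*(h - 3)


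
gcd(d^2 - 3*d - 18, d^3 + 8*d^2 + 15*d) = d + 3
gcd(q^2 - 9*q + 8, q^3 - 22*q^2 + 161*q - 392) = q - 8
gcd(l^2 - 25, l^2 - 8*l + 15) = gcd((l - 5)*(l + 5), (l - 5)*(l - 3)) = l - 5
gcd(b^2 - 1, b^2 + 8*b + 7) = b + 1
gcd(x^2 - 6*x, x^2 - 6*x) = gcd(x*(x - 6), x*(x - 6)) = x^2 - 6*x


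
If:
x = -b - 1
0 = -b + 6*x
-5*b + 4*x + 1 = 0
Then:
No Solution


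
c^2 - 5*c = c*(c - 5)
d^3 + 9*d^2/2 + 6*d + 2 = (d + 1/2)*(d + 2)^2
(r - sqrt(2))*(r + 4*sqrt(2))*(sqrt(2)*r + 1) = sqrt(2)*r^3 + 7*r^2 - 5*sqrt(2)*r - 8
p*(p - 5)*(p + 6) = p^3 + p^2 - 30*p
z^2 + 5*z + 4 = (z + 1)*(z + 4)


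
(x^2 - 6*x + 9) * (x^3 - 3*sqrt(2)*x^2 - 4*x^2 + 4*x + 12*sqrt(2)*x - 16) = x^5 - 10*x^4 - 3*sqrt(2)*x^4 + 37*x^3 + 30*sqrt(2)*x^3 - 99*sqrt(2)*x^2 - 76*x^2 + 132*x + 108*sqrt(2)*x - 144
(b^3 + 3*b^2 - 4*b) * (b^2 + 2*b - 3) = b^5 + 5*b^4 - b^3 - 17*b^2 + 12*b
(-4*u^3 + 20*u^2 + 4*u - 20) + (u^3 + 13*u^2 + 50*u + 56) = -3*u^3 + 33*u^2 + 54*u + 36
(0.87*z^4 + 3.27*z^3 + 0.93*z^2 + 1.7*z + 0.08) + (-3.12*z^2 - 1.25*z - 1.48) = 0.87*z^4 + 3.27*z^3 - 2.19*z^2 + 0.45*z - 1.4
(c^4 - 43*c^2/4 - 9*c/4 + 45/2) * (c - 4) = c^5 - 4*c^4 - 43*c^3/4 + 163*c^2/4 + 63*c/2 - 90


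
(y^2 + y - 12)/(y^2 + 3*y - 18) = (y + 4)/(y + 6)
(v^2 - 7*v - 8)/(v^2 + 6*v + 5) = (v - 8)/(v + 5)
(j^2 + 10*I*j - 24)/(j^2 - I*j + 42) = (j + 4*I)/(j - 7*I)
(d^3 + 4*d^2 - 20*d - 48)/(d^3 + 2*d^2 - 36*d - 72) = (d - 4)/(d - 6)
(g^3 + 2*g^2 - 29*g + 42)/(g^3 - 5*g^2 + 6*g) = (g + 7)/g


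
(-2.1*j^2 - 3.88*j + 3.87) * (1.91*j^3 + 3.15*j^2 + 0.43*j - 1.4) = -4.011*j^5 - 14.0258*j^4 - 5.7333*j^3 + 13.4621*j^2 + 7.0961*j - 5.418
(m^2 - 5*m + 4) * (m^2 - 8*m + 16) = m^4 - 13*m^3 + 60*m^2 - 112*m + 64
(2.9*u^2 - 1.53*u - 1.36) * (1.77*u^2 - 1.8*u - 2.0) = 5.133*u^4 - 7.9281*u^3 - 5.4532*u^2 + 5.508*u + 2.72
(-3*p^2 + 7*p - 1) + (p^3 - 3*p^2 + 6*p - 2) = p^3 - 6*p^2 + 13*p - 3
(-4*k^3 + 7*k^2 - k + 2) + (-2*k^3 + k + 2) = -6*k^3 + 7*k^2 + 4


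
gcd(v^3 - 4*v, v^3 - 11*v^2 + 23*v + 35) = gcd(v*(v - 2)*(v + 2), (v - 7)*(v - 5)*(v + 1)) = 1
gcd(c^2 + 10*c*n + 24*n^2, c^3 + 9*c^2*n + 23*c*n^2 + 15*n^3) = 1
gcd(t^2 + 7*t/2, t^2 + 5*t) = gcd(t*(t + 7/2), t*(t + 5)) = t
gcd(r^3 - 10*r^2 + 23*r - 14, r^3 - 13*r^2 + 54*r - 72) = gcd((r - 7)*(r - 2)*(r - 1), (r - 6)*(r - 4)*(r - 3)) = 1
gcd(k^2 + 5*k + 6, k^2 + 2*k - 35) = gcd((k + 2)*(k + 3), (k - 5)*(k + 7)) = 1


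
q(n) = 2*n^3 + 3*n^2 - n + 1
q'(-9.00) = 431.00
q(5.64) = 449.60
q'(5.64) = 223.70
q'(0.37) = 2.04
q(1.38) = 10.59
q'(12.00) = 935.00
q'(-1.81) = 7.80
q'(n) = 6*n^2 + 6*n - 1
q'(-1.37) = 2.04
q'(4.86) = 169.88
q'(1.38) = 18.71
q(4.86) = 296.58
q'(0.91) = 9.43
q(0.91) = 4.08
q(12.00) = 3877.00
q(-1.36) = 2.88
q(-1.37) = 2.86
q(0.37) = 1.14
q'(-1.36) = 1.94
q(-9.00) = -1205.00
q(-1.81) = 0.78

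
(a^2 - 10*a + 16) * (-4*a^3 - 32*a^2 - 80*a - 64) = -4*a^5 + 8*a^4 + 176*a^3 + 224*a^2 - 640*a - 1024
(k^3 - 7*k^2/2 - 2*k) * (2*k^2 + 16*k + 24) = 2*k^5 + 9*k^4 - 36*k^3 - 116*k^2 - 48*k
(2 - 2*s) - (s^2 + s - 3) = -s^2 - 3*s + 5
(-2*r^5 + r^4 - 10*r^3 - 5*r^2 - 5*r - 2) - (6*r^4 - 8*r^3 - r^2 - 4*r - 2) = -2*r^5 - 5*r^4 - 2*r^3 - 4*r^2 - r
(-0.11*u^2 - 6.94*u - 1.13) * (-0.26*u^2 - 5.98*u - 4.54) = 0.0286*u^4 + 2.4622*u^3 + 42.2944*u^2 + 38.265*u + 5.1302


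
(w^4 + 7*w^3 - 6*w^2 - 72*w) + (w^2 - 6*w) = w^4 + 7*w^3 - 5*w^2 - 78*w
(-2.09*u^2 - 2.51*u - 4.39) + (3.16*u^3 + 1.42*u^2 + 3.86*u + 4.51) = 3.16*u^3 - 0.67*u^2 + 1.35*u + 0.12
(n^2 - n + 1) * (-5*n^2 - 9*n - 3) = -5*n^4 - 4*n^3 + n^2 - 6*n - 3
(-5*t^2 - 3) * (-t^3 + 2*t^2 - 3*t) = 5*t^5 - 10*t^4 + 18*t^3 - 6*t^2 + 9*t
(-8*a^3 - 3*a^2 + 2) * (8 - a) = 8*a^4 - 61*a^3 - 24*a^2 - 2*a + 16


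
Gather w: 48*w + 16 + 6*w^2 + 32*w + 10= 6*w^2 + 80*w + 26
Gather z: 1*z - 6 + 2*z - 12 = 3*z - 18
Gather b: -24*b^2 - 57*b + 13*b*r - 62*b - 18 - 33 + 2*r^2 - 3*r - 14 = -24*b^2 + b*(13*r - 119) + 2*r^2 - 3*r - 65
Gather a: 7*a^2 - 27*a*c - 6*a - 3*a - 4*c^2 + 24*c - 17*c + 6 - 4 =7*a^2 + a*(-27*c - 9) - 4*c^2 + 7*c + 2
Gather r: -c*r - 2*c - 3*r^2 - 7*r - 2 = -2*c - 3*r^2 + r*(-c - 7) - 2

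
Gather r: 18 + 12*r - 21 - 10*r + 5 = 2*r + 2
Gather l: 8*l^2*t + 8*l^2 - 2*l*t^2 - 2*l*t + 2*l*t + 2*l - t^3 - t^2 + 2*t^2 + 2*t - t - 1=l^2*(8*t + 8) + l*(2 - 2*t^2) - t^3 + t^2 + t - 1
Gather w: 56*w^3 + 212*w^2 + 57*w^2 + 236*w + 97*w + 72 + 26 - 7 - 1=56*w^3 + 269*w^2 + 333*w + 90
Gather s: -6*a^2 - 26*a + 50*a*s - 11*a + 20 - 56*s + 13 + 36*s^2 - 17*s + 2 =-6*a^2 - 37*a + 36*s^2 + s*(50*a - 73) + 35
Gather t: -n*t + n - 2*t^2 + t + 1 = n - 2*t^2 + t*(1 - n) + 1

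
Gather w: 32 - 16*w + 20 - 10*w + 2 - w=54 - 27*w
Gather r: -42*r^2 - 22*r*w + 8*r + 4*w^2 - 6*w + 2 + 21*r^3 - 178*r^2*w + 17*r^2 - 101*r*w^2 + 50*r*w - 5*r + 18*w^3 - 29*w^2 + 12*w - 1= 21*r^3 + r^2*(-178*w - 25) + r*(-101*w^2 + 28*w + 3) + 18*w^3 - 25*w^2 + 6*w + 1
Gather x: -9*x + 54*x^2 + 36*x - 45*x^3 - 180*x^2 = -45*x^3 - 126*x^2 + 27*x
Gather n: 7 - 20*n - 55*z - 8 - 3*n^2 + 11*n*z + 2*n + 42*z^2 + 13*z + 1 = -3*n^2 + n*(11*z - 18) + 42*z^2 - 42*z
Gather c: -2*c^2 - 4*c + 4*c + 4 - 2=2 - 2*c^2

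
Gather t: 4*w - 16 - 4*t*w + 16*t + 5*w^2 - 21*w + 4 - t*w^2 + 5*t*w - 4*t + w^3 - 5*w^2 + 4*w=t*(-w^2 + w + 12) + w^3 - 13*w - 12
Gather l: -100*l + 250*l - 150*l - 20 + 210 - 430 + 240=0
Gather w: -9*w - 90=-9*w - 90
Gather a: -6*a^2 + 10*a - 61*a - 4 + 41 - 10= -6*a^2 - 51*a + 27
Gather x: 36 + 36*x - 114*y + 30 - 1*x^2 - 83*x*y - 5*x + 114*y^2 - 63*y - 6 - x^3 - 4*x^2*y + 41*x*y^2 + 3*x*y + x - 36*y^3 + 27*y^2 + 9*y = -x^3 + x^2*(-4*y - 1) + x*(41*y^2 - 80*y + 32) - 36*y^3 + 141*y^2 - 168*y + 60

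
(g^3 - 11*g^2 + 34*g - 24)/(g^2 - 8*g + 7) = (g^2 - 10*g + 24)/(g - 7)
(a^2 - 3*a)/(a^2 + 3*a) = (a - 3)/(a + 3)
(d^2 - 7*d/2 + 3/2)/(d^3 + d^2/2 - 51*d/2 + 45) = (2*d - 1)/(2*d^2 + 7*d - 30)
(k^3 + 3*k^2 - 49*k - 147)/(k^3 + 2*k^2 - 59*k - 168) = (k - 7)/(k - 8)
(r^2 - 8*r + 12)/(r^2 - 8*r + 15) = (r^2 - 8*r + 12)/(r^2 - 8*r + 15)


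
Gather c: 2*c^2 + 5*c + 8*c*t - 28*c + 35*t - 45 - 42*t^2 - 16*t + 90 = 2*c^2 + c*(8*t - 23) - 42*t^2 + 19*t + 45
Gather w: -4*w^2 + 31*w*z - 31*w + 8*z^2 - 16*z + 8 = -4*w^2 + w*(31*z - 31) + 8*z^2 - 16*z + 8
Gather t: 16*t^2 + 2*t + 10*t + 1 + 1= 16*t^2 + 12*t + 2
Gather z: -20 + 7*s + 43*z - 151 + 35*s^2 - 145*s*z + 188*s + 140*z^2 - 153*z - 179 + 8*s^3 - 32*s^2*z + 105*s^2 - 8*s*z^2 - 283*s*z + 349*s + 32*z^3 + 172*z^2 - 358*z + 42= 8*s^3 + 140*s^2 + 544*s + 32*z^3 + z^2*(312 - 8*s) + z*(-32*s^2 - 428*s - 468) - 308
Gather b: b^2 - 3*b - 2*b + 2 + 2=b^2 - 5*b + 4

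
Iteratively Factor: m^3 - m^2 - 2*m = (m - 2)*(m^2 + m) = (m - 2)*(m + 1)*(m)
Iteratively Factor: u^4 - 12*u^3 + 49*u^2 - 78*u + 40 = (u - 2)*(u^3 - 10*u^2 + 29*u - 20) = (u - 5)*(u - 2)*(u^2 - 5*u + 4) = (u - 5)*(u - 4)*(u - 2)*(u - 1)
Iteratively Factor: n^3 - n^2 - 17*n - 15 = (n - 5)*(n^2 + 4*n + 3) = (n - 5)*(n + 1)*(n + 3)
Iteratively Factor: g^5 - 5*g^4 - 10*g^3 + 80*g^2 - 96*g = (g - 3)*(g^4 - 2*g^3 - 16*g^2 + 32*g) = (g - 3)*(g - 2)*(g^3 - 16*g) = g*(g - 3)*(g - 2)*(g^2 - 16) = g*(g - 4)*(g - 3)*(g - 2)*(g + 4)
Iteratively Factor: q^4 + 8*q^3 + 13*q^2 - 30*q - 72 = (q - 2)*(q^3 + 10*q^2 + 33*q + 36) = (q - 2)*(q + 3)*(q^2 + 7*q + 12) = (q - 2)*(q + 3)*(q + 4)*(q + 3)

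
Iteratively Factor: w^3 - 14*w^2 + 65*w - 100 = (w - 5)*(w^2 - 9*w + 20) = (w - 5)^2*(w - 4)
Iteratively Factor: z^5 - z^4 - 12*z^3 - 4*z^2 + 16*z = (z)*(z^4 - z^3 - 12*z^2 - 4*z + 16) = z*(z - 4)*(z^3 + 3*z^2 - 4) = z*(z - 4)*(z + 2)*(z^2 + z - 2) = z*(z - 4)*(z - 1)*(z + 2)*(z + 2)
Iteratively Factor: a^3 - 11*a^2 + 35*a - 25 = (a - 5)*(a^2 - 6*a + 5) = (a - 5)*(a - 1)*(a - 5)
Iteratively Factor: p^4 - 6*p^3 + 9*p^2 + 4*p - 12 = (p - 3)*(p^3 - 3*p^2 + 4) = (p - 3)*(p - 2)*(p^2 - p - 2) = (p - 3)*(p - 2)^2*(p + 1)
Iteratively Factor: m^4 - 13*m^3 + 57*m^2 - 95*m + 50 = (m - 5)*(m^3 - 8*m^2 + 17*m - 10) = (m - 5)^2*(m^2 - 3*m + 2) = (m - 5)^2*(m - 1)*(m - 2)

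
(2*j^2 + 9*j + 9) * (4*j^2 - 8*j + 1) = 8*j^4 + 20*j^3 - 34*j^2 - 63*j + 9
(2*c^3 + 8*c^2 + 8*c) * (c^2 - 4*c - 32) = 2*c^5 - 88*c^3 - 288*c^2 - 256*c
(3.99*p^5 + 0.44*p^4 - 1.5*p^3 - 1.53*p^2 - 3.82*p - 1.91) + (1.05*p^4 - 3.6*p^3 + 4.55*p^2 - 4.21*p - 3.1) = 3.99*p^5 + 1.49*p^4 - 5.1*p^3 + 3.02*p^2 - 8.03*p - 5.01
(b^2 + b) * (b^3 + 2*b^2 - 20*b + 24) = b^5 + 3*b^4 - 18*b^3 + 4*b^2 + 24*b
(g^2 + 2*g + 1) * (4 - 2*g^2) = -2*g^4 - 4*g^3 + 2*g^2 + 8*g + 4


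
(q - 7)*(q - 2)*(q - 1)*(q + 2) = q^4 - 8*q^3 + 3*q^2 + 32*q - 28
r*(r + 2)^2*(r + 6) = r^4 + 10*r^3 + 28*r^2 + 24*r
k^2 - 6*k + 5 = (k - 5)*(k - 1)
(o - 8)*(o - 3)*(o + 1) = o^3 - 10*o^2 + 13*o + 24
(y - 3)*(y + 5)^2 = y^3 + 7*y^2 - 5*y - 75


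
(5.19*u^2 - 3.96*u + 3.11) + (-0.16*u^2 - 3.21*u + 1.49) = 5.03*u^2 - 7.17*u + 4.6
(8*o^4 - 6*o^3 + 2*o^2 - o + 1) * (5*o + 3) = 40*o^5 - 6*o^4 - 8*o^3 + o^2 + 2*o + 3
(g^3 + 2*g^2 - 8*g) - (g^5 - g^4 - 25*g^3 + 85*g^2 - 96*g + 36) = -g^5 + g^4 + 26*g^3 - 83*g^2 + 88*g - 36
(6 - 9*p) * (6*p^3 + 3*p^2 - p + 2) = -54*p^4 + 9*p^3 + 27*p^2 - 24*p + 12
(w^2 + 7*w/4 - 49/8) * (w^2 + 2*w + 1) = w^4 + 15*w^3/4 - 13*w^2/8 - 21*w/2 - 49/8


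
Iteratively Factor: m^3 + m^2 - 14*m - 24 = (m - 4)*(m^2 + 5*m + 6) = (m - 4)*(m + 3)*(m + 2)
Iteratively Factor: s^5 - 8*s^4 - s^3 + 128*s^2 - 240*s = (s - 3)*(s^4 - 5*s^3 - 16*s^2 + 80*s) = (s - 5)*(s - 3)*(s^3 - 16*s) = (s - 5)*(s - 4)*(s - 3)*(s^2 + 4*s) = s*(s - 5)*(s - 4)*(s - 3)*(s + 4)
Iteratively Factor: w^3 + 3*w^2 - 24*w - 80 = (w + 4)*(w^2 - w - 20) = (w - 5)*(w + 4)*(w + 4)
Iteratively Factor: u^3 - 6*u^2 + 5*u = (u - 1)*(u^2 - 5*u) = (u - 5)*(u - 1)*(u)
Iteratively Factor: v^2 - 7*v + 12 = (v - 3)*(v - 4)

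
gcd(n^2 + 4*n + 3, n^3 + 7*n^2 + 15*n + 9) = n^2 + 4*n + 3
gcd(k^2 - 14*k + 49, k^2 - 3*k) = 1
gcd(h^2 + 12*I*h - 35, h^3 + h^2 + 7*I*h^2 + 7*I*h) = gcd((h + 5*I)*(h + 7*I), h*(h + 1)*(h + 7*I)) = h + 7*I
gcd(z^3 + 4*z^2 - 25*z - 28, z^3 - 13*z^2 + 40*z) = 1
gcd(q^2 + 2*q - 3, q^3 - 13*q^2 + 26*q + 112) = 1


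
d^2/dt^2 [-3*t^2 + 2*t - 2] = -6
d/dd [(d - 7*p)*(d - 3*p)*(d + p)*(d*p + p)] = p*(4*d^3 - 27*d^2*p + 3*d^2 + 22*d*p^2 - 18*d*p + 21*p^3 + 11*p^2)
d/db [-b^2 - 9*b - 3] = -2*b - 9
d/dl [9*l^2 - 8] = 18*l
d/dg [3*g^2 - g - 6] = 6*g - 1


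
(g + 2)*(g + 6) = g^2 + 8*g + 12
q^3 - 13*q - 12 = (q - 4)*(q + 1)*(q + 3)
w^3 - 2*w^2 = w^2*(w - 2)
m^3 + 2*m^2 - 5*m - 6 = (m - 2)*(m + 1)*(m + 3)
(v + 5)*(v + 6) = v^2 + 11*v + 30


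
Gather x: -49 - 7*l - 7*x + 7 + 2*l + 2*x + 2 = -5*l - 5*x - 40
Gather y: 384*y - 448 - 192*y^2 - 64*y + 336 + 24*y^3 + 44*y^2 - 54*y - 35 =24*y^3 - 148*y^2 + 266*y - 147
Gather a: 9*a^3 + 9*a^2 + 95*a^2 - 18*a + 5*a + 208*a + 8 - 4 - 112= 9*a^3 + 104*a^2 + 195*a - 108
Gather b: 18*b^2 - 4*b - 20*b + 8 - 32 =18*b^2 - 24*b - 24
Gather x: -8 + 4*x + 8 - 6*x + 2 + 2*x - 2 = 0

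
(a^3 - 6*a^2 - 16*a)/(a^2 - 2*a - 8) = a*(a - 8)/(a - 4)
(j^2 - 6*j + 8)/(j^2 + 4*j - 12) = (j - 4)/(j + 6)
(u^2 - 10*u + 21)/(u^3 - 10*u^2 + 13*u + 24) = (u - 7)/(u^2 - 7*u - 8)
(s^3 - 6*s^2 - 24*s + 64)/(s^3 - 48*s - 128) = (s - 2)/(s + 4)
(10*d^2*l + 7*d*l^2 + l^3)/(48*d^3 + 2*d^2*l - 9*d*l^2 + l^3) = l*(5*d + l)/(24*d^2 - 11*d*l + l^2)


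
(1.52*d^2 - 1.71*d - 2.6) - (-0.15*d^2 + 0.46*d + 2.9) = 1.67*d^2 - 2.17*d - 5.5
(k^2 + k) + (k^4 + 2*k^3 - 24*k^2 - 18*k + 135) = k^4 + 2*k^3 - 23*k^2 - 17*k + 135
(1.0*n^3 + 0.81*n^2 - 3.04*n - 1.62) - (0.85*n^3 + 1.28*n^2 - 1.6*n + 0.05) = 0.15*n^3 - 0.47*n^2 - 1.44*n - 1.67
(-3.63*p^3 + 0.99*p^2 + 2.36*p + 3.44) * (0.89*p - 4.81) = -3.2307*p^4 + 18.3414*p^3 - 2.6615*p^2 - 8.29*p - 16.5464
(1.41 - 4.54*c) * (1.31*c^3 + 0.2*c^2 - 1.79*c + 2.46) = -5.9474*c^4 + 0.9391*c^3 + 8.4086*c^2 - 13.6923*c + 3.4686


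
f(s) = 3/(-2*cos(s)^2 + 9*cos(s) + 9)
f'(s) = 3*(-4*sin(s)*cos(s) + 9*sin(s))/(-2*cos(s)^2 + 9*cos(s) + 9)^2 = 3*(9 - 4*cos(s))*sin(s)/(9*cos(s) - cos(2*s) + 8)^2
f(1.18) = 0.25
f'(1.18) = 0.14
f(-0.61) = 0.20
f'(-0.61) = -0.04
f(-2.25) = 1.17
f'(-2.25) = -4.11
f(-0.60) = 0.20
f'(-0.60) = -0.04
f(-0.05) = 0.19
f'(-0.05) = -0.00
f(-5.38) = 0.22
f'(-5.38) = 0.08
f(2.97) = -1.66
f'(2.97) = 2.02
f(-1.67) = 0.37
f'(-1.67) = -0.43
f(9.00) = -3.49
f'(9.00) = 21.11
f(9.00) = -3.49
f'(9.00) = 21.11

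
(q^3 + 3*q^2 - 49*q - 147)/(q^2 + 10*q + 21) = q - 7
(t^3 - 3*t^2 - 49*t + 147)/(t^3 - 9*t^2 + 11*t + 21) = (t + 7)/(t + 1)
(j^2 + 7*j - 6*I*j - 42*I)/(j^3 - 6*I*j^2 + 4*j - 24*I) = (j + 7)/(j^2 + 4)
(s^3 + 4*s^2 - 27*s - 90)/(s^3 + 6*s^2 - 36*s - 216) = (s^2 - 2*s - 15)/(s^2 - 36)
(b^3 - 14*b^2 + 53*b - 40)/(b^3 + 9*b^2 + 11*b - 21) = (b^2 - 13*b + 40)/(b^2 + 10*b + 21)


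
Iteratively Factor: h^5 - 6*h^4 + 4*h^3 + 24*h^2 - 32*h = (h - 2)*(h^4 - 4*h^3 - 4*h^2 + 16*h) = (h - 4)*(h - 2)*(h^3 - 4*h) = h*(h - 4)*(h - 2)*(h^2 - 4) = h*(h - 4)*(h - 2)^2*(h + 2)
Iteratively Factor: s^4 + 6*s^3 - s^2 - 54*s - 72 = (s + 3)*(s^3 + 3*s^2 - 10*s - 24) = (s - 3)*(s + 3)*(s^2 + 6*s + 8) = (s - 3)*(s + 3)*(s + 4)*(s + 2)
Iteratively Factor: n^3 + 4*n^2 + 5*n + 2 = (n + 2)*(n^2 + 2*n + 1) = (n + 1)*(n + 2)*(n + 1)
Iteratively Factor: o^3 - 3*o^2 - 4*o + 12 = (o - 2)*(o^2 - o - 6) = (o - 3)*(o - 2)*(o + 2)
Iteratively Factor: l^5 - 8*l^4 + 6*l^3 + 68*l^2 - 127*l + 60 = (l - 1)*(l^4 - 7*l^3 - l^2 + 67*l - 60) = (l - 1)*(l + 3)*(l^3 - 10*l^2 + 29*l - 20) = (l - 5)*(l - 1)*(l + 3)*(l^2 - 5*l + 4) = (l - 5)*(l - 1)^2*(l + 3)*(l - 4)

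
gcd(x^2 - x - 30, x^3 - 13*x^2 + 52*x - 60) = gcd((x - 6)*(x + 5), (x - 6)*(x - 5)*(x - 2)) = x - 6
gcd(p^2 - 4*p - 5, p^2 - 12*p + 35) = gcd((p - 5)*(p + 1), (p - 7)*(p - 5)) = p - 5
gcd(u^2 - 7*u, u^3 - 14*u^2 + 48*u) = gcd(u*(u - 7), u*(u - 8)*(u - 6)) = u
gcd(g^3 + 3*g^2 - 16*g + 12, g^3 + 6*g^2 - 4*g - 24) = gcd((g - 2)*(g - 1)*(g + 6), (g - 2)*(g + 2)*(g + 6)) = g^2 + 4*g - 12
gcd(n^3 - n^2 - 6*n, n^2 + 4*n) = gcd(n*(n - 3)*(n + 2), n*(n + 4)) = n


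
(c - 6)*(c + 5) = c^2 - c - 30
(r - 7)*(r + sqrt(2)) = r^2 - 7*r + sqrt(2)*r - 7*sqrt(2)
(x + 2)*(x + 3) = x^2 + 5*x + 6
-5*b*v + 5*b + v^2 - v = (-5*b + v)*(v - 1)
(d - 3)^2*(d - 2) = d^3 - 8*d^2 + 21*d - 18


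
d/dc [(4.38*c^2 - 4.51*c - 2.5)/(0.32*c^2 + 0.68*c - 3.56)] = (4.4216*c^2 - 29.5856*c + 17.7556)/(0.1024*c^4 + 0.4352*c^3 - 1.816*c^2 - 4.8416*c + 12.6736)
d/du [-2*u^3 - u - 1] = -6*u^2 - 1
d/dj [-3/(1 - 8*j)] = -24/(8*j - 1)^2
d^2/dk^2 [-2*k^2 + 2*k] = -4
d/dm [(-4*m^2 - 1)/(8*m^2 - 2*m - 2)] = (4*m^2 + 16*m - 1)/(2*(16*m^4 - 8*m^3 - 7*m^2 + 2*m + 1))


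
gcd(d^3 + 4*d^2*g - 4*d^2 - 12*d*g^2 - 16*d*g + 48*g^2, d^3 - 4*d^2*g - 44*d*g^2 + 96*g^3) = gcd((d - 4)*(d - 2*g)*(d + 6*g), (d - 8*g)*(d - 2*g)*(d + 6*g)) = d^2 + 4*d*g - 12*g^2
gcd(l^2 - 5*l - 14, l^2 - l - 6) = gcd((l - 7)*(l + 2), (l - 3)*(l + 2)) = l + 2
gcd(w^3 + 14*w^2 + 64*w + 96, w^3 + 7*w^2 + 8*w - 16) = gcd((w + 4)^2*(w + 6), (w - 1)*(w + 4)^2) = w^2 + 8*w + 16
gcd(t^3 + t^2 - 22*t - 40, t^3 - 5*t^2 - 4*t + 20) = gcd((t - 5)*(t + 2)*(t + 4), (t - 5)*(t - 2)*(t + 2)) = t^2 - 3*t - 10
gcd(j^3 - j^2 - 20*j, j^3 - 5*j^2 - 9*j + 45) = j - 5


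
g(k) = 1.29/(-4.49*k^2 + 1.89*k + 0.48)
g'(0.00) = -10.58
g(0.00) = 2.69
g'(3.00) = 0.03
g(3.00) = -0.04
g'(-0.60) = -1.82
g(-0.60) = -0.57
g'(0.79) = 9.77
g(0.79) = -1.56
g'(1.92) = 0.13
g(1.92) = -0.10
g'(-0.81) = -0.74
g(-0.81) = -0.32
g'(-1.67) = -0.09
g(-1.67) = -0.08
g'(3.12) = 0.02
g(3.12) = -0.03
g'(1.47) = 0.35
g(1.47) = -0.20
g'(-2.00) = -0.06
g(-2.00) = -0.06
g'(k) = 1.29*(8.98*k - 1.89)/(-4.49*k^2 + 1.89*k + 0.48)^2 = (11.5842*k - 2.4381)/(-4.49*k^2 + 1.89*k + 0.48)^2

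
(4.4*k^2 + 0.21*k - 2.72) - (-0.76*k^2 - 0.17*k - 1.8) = 5.16*k^2 + 0.38*k - 0.92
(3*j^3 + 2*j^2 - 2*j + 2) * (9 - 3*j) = -9*j^4 + 21*j^3 + 24*j^2 - 24*j + 18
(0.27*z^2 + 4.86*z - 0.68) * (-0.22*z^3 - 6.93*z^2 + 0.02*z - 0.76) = -0.0594*z^5 - 2.9403*z^4 - 33.5248*z^3 + 4.6044*z^2 - 3.7072*z + 0.5168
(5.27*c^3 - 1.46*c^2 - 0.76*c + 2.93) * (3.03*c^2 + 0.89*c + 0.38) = 15.9681*c^5 + 0.2665*c^4 - 1.5996*c^3 + 7.6467*c^2 + 2.3189*c + 1.1134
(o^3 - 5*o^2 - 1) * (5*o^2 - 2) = 5*o^5 - 25*o^4 - 2*o^3 + 5*o^2 + 2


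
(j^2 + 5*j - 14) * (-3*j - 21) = -3*j^3 - 36*j^2 - 63*j + 294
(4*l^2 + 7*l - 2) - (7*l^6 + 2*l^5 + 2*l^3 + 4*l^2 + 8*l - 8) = -7*l^6 - 2*l^5 - 2*l^3 - l + 6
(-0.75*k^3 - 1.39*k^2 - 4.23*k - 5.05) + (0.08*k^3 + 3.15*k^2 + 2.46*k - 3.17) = -0.67*k^3 + 1.76*k^2 - 1.77*k - 8.22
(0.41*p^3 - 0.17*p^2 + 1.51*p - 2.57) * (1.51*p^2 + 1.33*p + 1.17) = 0.6191*p^5 + 0.2886*p^4 + 2.5337*p^3 - 2.0713*p^2 - 1.6514*p - 3.0069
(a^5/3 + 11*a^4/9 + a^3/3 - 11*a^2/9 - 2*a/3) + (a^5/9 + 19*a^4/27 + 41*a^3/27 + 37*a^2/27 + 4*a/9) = 4*a^5/9 + 52*a^4/27 + 50*a^3/27 + 4*a^2/27 - 2*a/9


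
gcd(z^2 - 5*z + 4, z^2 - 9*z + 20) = z - 4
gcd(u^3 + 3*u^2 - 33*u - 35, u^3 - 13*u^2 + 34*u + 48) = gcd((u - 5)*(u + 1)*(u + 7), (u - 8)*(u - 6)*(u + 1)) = u + 1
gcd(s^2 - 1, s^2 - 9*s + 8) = s - 1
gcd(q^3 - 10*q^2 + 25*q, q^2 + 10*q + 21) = 1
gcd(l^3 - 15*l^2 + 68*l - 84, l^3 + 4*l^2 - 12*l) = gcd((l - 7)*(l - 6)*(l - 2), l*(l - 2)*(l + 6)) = l - 2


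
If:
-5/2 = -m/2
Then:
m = 5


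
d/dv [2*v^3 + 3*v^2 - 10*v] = 6*v^2 + 6*v - 10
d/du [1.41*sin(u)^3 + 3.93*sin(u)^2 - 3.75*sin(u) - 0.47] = (4.23*sin(u)^2 + 7.86*sin(u) - 3.75)*cos(u)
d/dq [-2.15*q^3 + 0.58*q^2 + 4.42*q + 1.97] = -6.45*q^2 + 1.16*q + 4.42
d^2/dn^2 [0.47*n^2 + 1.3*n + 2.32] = 0.940000000000000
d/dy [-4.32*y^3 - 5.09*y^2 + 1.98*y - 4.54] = -12.96*y^2 - 10.18*y + 1.98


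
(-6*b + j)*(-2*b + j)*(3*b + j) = 36*b^3 - 12*b^2*j - 5*b*j^2 + j^3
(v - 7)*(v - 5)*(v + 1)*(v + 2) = v^4 - 9*v^3 + v^2 + 81*v + 70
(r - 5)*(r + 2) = r^2 - 3*r - 10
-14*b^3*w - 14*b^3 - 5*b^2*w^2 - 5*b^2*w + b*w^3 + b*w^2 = (-7*b + w)*(2*b + w)*(b*w + b)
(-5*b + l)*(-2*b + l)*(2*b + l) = 20*b^3 - 4*b^2*l - 5*b*l^2 + l^3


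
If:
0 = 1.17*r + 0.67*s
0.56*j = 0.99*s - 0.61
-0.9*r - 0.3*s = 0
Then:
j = -1.09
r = 0.00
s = 0.00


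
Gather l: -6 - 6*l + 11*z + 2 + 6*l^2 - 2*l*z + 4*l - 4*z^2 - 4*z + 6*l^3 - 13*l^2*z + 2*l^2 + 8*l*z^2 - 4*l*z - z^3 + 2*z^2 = 6*l^3 + l^2*(8 - 13*z) + l*(8*z^2 - 6*z - 2) - z^3 - 2*z^2 + 7*z - 4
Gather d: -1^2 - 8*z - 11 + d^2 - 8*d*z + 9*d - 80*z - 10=d^2 + d*(9 - 8*z) - 88*z - 22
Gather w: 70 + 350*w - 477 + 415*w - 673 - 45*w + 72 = 720*w - 1008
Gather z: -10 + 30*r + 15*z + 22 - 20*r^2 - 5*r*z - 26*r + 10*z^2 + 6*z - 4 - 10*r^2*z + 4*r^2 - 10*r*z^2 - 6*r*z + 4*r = -16*r^2 + 8*r + z^2*(10 - 10*r) + z*(-10*r^2 - 11*r + 21) + 8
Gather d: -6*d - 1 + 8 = 7 - 6*d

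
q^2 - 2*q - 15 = (q - 5)*(q + 3)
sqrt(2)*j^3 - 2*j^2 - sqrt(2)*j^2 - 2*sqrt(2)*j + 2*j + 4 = (j - 2)*(j - sqrt(2))*(sqrt(2)*j + sqrt(2))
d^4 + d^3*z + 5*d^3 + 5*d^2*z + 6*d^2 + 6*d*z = d*(d + 2)*(d + 3)*(d + z)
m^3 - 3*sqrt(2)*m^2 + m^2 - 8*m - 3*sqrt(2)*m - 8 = (m + 1)*(m - 4*sqrt(2))*(m + sqrt(2))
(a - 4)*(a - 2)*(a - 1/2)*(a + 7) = a^4 + a^3/2 - 69*a^2/2 + 73*a - 28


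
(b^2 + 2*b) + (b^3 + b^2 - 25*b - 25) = b^3 + 2*b^2 - 23*b - 25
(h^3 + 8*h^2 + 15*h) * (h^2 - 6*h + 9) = h^5 + 2*h^4 - 24*h^3 - 18*h^2 + 135*h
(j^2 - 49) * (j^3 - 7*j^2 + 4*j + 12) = j^5 - 7*j^4 - 45*j^3 + 355*j^2 - 196*j - 588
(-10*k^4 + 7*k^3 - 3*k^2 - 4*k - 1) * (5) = -50*k^4 + 35*k^3 - 15*k^2 - 20*k - 5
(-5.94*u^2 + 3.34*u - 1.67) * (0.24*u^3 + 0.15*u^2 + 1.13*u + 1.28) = -1.4256*u^5 - 0.0894*u^4 - 6.612*u^3 - 4.0795*u^2 + 2.3881*u - 2.1376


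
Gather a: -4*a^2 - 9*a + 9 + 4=-4*a^2 - 9*a + 13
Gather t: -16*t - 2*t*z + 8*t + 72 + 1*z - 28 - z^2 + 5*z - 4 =t*(-2*z - 8) - z^2 + 6*z + 40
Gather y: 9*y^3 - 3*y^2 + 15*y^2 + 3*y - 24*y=9*y^3 + 12*y^2 - 21*y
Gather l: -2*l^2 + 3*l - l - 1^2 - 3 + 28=-2*l^2 + 2*l + 24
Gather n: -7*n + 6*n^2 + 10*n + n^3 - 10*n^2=n^3 - 4*n^2 + 3*n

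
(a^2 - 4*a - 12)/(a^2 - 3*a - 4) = (-a^2 + 4*a + 12)/(-a^2 + 3*a + 4)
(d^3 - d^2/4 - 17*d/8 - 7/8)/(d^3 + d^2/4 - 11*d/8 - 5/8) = (4*d - 7)/(4*d - 5)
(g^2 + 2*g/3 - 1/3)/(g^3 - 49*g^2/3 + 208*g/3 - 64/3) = (g + 1)/(g^2 - 16*g + 64)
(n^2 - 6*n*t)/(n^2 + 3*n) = (n - 6*t)/(n + 3)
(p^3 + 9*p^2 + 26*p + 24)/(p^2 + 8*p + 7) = (p^3 + 9*p^2 + 26*p + 24)/(p^2 + 8*p + 7)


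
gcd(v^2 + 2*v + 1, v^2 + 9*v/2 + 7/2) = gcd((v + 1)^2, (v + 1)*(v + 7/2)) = v + 1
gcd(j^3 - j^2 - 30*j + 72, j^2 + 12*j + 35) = 1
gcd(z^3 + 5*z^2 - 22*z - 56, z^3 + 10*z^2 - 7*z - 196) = z^2 + 3*z - 28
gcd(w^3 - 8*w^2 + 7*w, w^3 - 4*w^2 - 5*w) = w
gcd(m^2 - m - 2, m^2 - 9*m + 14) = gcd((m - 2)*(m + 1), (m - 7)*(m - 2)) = m - 2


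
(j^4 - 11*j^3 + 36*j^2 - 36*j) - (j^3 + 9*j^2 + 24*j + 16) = j^4 - 12*j^3 + 27*j^2 - 60*j - 16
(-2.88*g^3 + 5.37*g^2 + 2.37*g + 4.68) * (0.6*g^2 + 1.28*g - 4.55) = -1.728*g^5 - 0.4644*g^4 + 21.3996*g^3 - 18.5919*g^2 - 4.7931*g - 21.294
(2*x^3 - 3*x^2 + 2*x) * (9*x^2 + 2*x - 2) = 18*x^5 - 23*x^4 + 8*x^3 + 10*x^2 - 4*x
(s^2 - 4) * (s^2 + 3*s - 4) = s^4 + 3*s^3 - 8*s^2 - 12*s + 16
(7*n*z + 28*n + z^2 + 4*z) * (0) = 0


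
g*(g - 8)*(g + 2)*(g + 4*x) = g^4 + 4*g^3*x - 6*g^3 - 24*g^2*x - 16*g^2 - 64*g*x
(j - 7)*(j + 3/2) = j^2 - 11*j/2 - 21/2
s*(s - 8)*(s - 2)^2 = s^4 - 12*s^3 + 36*s^2 - 32*s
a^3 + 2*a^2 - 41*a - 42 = (a - 6)*(a + 1)*(a + 7)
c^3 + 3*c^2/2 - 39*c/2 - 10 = (c - 4)*(c + 1/2)*(c + 5)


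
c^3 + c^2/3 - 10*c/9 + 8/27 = (c - 2/3)*(c - 1/3)*(c + 4/3)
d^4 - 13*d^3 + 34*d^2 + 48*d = d*(d - 8)*(d - 6)*(d + 1)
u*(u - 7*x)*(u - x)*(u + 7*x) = u^4 - u^3*x - 49*u^2*x^2 + 49*u*x^3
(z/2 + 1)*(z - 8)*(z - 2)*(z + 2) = z^4/2 - 3*z^3 - 10*z^2 + 12*z + 32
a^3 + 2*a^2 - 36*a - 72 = (a - 6)*(a + 2)*(a + 6)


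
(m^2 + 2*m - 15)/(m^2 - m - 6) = (m + 5)/(m + 2)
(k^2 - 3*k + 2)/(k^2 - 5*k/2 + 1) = 2*(k - 1)/(2*k - 1)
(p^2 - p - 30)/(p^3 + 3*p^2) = (p^2 - p - 30)/(p^2*(p + 3))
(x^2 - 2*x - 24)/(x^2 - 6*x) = (x + 4)/x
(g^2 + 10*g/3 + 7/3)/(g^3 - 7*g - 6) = (g + 7/3)/(g^2 - g - 6)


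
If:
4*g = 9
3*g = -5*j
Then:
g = 9/4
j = -27/20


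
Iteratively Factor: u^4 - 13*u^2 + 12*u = (u - 1)*(u^3 + u^2 - 12*u) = (u - 3)*(u - 1)*(u^2 + 4*u) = u*(u - 3)*(u - 1)*(u + 4)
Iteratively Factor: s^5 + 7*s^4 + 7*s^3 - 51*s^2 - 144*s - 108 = (s + 2)*(s^4 + 5*s^3 - 3*s^2 - 45*s - 54) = (s - 3)*(s + 2)*(s^3 + 8*s^2 + 21*s + 18) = (s - 3)*(s + 2)*(s + 3)*(s^2 + 5*s + 6) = (s - 3)*(s + 2)^2*(s + 3)*(s + 3)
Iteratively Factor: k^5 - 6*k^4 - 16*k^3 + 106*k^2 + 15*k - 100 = (k - 5)*(k^4 - k^3 - 21*k^2 + k + 20) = (k - 5)*(k + 4)*(k^3 - 5*k^2 - k + 5) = (k - 5)*(k + 1)*(k + 4)*(k^2 - 6*k + 5) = (k - 5)*(k - 1)*(k + 1)*(k + 4)*(k - 5)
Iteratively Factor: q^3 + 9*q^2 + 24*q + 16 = (q + 1)*(q^2 + 8*q + 16) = (q + 1)*(q + 4)*(q + 4)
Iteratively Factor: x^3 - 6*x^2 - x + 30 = (x + 2)*(x^2 - 8*x + 15) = (x - 5)*(x + 2)*(x - 3)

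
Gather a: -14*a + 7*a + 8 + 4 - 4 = 8 - 7*a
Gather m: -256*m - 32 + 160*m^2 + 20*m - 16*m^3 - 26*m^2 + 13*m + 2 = -16*m^3 + 134*m^2 - 223*m - 30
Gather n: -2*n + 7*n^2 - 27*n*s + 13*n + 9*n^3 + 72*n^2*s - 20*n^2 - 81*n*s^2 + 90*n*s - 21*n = 9*n^3 + n^2*(72*s - 13) + n*(-81*s^2 + 63*s - 10)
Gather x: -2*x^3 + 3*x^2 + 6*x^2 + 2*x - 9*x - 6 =-2*x^3 + 9*x^2 - 7*x - 6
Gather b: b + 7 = b + 7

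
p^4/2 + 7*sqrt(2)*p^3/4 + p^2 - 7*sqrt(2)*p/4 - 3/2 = (p/2 + 1/2)*(p - 1)*(p + sqrt(2)/2)*(p + 3*sqrt(2))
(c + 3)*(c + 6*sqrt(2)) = c^2 + 3*c + 6*sqrt(2)*c + 18*sqrt(2)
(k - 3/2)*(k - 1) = k^2 - 5*k/2 + 3/2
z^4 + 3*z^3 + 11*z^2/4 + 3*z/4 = z*(z + 1/2)*(z + 1)*(z + 3/2)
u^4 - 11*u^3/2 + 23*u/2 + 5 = (u - 5)*(u - 2)*(u + 1/2)*(u + 1)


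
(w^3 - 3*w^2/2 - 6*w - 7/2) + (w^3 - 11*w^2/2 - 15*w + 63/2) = 2*w^3 - 7*w^2 - 21*w + 28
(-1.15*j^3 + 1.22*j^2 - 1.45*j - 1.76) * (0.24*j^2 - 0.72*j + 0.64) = -0.276*j^5 + 1.1208*j^4 - 1.9624*j^3 + 1.4024*j^2 + 0.3392*j - 1.1264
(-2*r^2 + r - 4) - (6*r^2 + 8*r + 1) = -8*r^2 - 7*r - 5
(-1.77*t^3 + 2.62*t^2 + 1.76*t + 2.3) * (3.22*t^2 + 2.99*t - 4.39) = -5.6994*t^5 + 3.1441*t^4 + 21.2713*t^3 + 1.1666*t^2 - 0.849399999999999*t - 10.097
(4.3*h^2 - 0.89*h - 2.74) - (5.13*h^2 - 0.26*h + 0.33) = -0.83*h^2 - 0.63*h - 3.07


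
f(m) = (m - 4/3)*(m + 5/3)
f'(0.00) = 0.33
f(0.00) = -2.22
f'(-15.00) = -29.67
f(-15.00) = 217.78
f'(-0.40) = -0.47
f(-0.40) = -2.20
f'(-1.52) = -2.71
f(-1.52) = -0.42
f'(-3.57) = -6.81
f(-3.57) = 9.33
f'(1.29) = 2.91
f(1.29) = -0.13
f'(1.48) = 3.29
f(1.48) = 0.46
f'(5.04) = 10.41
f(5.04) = 24.86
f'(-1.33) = -2.33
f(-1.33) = -0.90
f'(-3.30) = -6.27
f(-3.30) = 7.57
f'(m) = 2*m + 1/3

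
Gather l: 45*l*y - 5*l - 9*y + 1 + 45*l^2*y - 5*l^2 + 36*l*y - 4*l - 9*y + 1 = l^2*(45*y - 5) + l*(81*y - 9) - 18*y + 2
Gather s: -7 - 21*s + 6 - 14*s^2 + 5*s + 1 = -14*s^2 - 16*s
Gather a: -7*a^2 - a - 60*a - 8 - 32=-7*a^2 - 61*a - 40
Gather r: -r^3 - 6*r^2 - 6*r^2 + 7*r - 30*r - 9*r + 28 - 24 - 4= -r^3 - 12*r^2 - 32*r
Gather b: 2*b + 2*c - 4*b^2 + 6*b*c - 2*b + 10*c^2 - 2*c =-4*b^2 + 6*b*c + 10*c^2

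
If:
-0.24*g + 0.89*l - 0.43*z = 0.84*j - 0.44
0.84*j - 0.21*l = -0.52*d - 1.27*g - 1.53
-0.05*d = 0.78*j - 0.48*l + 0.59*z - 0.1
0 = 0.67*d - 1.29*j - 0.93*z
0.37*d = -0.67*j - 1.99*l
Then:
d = -0.32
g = -2.70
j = 2.29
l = -0.71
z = -3.40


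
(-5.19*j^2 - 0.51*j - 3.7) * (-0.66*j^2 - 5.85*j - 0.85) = 3.4254*j^4 + 30.6981*j^3 + 9.837*j^2 + 22.0785*j + 3.145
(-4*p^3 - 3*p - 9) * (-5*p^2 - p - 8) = 20*p^5 + 4*p^4 + 47*p^3 + 48*p^2 + 33*p + 72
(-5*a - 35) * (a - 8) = -5*a^2 + 5*a + 280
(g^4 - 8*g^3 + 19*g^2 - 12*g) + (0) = g^4 - 8*g^3 + 19*g^2 - 12*g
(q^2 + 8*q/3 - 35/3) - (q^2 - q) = 11*q/3 - 35/3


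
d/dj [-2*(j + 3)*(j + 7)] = -4*j - 20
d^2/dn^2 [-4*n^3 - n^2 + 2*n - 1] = -24*n - 2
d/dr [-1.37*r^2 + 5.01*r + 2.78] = 5.01 - 2.74*r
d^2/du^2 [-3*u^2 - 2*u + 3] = -6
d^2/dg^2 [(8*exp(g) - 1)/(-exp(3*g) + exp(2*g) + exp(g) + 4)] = (-32*exp(6*g) + 33*exp(5*g) - 51*exp(4*g) - 406*exp(3*g) + 231*exp(2*g) + 17*exp(g) - 132)*exp(g)/(exp(9*g) - 3*exp(8*g) - 7*exp(6*g) + 24*exp(5*g) + 9*exp(4*g) + 23*exp(3*g) - 60*exp(2*g) - 48*exp(g) - 64)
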